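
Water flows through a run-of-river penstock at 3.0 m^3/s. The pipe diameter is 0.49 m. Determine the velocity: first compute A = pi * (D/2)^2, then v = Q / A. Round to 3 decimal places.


Compute pipe cross-sectional area:
  A = pi * (D/2)^2 = pi * (0.49/2)^2 = 0.1886 m^2
Calculate velocity:
  v = Q / A = 3.0 / 0.1886
  v = 15.909 m/s

15.909


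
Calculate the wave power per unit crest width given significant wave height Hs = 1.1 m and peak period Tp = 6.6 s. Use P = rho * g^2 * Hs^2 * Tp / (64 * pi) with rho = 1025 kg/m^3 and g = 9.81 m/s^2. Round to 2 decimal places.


Apply wave power formula:
  g^2 = 9.81^2 = 96.2361
  Hs^2 = 1.1^2 = 1.21
  Numerator = rho * g^2 * Hs^2 * Tp = 1025 * 96.2361 * 1.21 * 6.6 = 787755.03
  Denominator = 64 * pi = 201.0619
  P = 787755.03 / 201.0619 = 3917.97 W/m

3917.97


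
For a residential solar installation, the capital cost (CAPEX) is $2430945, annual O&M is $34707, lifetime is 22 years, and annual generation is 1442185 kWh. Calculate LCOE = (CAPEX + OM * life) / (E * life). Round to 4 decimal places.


Total cost = CAPEX + OM * lifetime = 2430945 + 34707 * 22 = 2430945 + 763554 = 3194499
Total generation = annual * lifetime = 1442185 * 22 = 31728070 kWh
LCOE = 3194499 / 31728070
LCOE = 0.1007 $/kWh

0.1007


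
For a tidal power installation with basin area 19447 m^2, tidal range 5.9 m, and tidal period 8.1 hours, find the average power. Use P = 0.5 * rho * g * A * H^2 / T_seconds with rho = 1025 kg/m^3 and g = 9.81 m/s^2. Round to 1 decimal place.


Convert period to seconds: T = 8.1 * 3600 = 29160.0 s
H^2 = 5.9^2 = 34.81
P = 0.5 * rho * g * A * H^2 / T
P = 0.5 * 1025 * 9.81 * 19447 * 34.81 / 29160.0
P = 116716.4 W

116716.4


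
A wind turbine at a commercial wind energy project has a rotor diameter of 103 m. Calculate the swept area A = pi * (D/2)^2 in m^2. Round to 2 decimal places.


Compute the rotor radius:
  r = D / 2 = 103 / 2 = 51.5 m
Calculate swept area:
  A = pi * r^2 = pi * 51.5^2
  A = 8332.29 m^2

8332.29


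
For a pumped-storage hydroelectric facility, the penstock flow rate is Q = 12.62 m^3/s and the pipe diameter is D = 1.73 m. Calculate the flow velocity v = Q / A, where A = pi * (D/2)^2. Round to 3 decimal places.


Compute pipe cross-sectional area:
  A = pi * (D/2)^2 = pi * (1.73/2)^2 = 2.3506 m^2
Calculate velocity:
  v = Q / A = 12.62 / 2.3506
  v = 5.369 m/s

5.369


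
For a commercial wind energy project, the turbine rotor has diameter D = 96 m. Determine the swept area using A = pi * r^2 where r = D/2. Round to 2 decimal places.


Compute the rotor radius:
  r = D / 2 = 96 / 2 = 48.0 m
Calculate swept area:
  A = pi * r^2 = pi * 48.0^2
  A = 7238.23 m^2

7238.23


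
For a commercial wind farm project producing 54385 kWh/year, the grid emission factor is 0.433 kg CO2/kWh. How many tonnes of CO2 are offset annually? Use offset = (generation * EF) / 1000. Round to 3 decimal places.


CO2 offset in kg = generation * emission_factor
CO2 offset = 54385 * 0.433 = 23548.71 kg
Convert to tonnes:
  CO2 offset = 23548.71 / 1000 = 23.549 tonnes

23.549


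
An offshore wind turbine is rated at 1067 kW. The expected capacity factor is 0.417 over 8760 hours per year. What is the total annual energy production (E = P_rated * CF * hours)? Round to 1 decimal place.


Annual energy = rated_kW * capacity_factor * hours_per_year
Given: P_rated = 1067 kW, CF = 0.417, hours = 8760
E = 1067 * 0.417 * 8760
E = 3897665.6 kWh

3897665.6


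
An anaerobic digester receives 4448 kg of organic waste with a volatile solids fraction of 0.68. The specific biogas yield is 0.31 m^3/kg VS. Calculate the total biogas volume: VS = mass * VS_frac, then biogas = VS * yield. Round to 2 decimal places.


Compute volatile solids:
  VS = mass * VS_fraction = 4448 * 0.68 = 3024.64 kg
Calculate biogas volume:
  Biogas = VS * specific_yield = 3024.64 * 0.31
  Biogas = 937.64 m^3

937.64


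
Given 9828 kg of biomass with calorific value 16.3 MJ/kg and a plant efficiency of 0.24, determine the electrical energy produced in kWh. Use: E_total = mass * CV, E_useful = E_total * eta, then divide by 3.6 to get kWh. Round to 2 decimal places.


Total energy = mass * CV = 9828 * 16.3 = 160196.4 MJ
Useful energy = total * eta = 160196.4 * 0.24 = 38447.14 MJ
Convert to kWh: 38447.14 / 3.6
Useful energy = 10679.76 kWh

10679.76


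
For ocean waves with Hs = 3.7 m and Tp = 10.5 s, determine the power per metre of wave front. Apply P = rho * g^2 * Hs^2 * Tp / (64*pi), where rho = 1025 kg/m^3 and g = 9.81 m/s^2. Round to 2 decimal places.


Apply wave power formula:
  g^2 = 9.81^2 = 96.2361
  Hs^2 = 3.7^2 = 13.69
  Numerator = rho * g^2 * Hs^2 * Tp = 1025 * 96.2361 * 13.69 * 10.5 = 14179294.65
  Denominator = 64 * pi = 201.0619
  P = 14179294.65 / 201.0619 = 70522.03 W/m

70522.03


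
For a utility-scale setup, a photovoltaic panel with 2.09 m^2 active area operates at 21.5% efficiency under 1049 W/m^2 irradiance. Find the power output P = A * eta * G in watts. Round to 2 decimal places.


Use the solar power formula P = A * eta * G.
Given: A = 2.09 m^2, eta = 0.215, G = 1049 W/m^2
P = 2.09 * 0.215 * 1049
P = 471.37 W

471.37


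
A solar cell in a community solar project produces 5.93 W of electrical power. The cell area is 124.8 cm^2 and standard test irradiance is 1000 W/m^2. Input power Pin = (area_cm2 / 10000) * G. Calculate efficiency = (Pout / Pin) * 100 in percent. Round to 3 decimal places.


First compute the input power:
  Pin = area_cm2 / 10000 * G = 124.8 / 10000 * 1000 = 12.48 W
Then compute efficiency:
  Efficiency = (Pout / Pin) * 100 = (5.93 / 12.48) * 100
  Efficiency = 47.516%

47.516


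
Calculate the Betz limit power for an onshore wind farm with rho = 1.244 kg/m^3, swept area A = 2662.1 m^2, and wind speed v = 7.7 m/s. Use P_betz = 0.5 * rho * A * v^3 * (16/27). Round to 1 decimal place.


The Betz coefficient Cp_max = 16/27 = 0.5926
v^3 = 7.7^3 = 456.533
P_betz = 0.5 * rho * A * v^3 * Cp_max
P_betz = 0.5 * 1.244 * 2662.1 * 456.533 * 0.5926
P_betz = 447964.0 W

447964.0


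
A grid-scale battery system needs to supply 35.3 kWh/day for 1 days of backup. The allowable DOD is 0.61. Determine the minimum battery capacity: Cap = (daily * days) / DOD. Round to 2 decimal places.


Total energy needed = daily * days = 35.3 * 1 = 35.3 kWh
Account for depth of discharge:
  Cap = total_energy / DOD = 35.3 / 0.61
  Cap = 57.87 kWh

57.87


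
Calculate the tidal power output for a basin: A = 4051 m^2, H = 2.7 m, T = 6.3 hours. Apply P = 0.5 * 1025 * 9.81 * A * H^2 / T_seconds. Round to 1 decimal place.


Convert period to seconds: T = 6.3 * 3600 = 22680.0 s
H^2 = 2.7^2 = 7.29
P = 0.5 * rho * g * A * H^2 / T
P = 0.5 * 1025 * 9.81 * 4051 * 7.29 / 22680.0
P = 6546.5 W

6546.5


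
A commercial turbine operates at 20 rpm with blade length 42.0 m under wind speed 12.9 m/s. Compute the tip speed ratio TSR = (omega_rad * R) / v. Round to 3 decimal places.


Convert rotational speed to rad/s:
  omega = 20 * 2 * pi / 60 = 2.0944 rad/s
Compute tip speed:
  v_tip = omega * R = 2.0944 * 42.0 = 87.965 m/s
Tip speed ratio:
  TSR = v_tip / v_wind = 87.965 / 12.9 = 6.819

6.819


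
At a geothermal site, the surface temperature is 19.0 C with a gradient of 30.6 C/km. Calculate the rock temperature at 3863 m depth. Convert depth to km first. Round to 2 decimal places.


Convert depth to km: 3863 / 1000 = 3.863 km
Temperature increase = gradient * depth_km = 30.6 * 3.863 = 118.21 C
Temperature at depth = T_surface + delta_T = 19.0 + 118.21
T = 137.21 C

137.21


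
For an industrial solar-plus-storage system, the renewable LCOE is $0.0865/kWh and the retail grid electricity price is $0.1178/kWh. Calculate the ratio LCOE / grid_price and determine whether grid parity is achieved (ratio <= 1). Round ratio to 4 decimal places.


Compare LCOE to grid price:
  LCOE = $0.0865/kWh, Grid price = $0.1178/kWh
  Ratio = LCOE / grid_price = 0.0865 / 0.1178 = 0.7343
  Grid parity achieved (ratio <= 1)? yes

0.7343


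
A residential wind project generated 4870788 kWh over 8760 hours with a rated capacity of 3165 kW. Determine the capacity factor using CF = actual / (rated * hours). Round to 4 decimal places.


Capacity factor = actual output / maximum possible output
Maximum possible = rated * hours = 3165 * 8760 = 27725400 kWh
CF = 4870788 / 27725400
CF = 0.1757

0.1757


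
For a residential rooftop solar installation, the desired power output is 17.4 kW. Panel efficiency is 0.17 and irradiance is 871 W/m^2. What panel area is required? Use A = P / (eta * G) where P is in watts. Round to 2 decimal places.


Convert target power to watts: P = 17.4 * 1000 = 17400.0 W
Compute denominator: eta * G = 0.17 * 871 = 148.07
Required area A = P / (eta * G) = 17400.0 / 148.07
A = 117.51 m^2

117.51


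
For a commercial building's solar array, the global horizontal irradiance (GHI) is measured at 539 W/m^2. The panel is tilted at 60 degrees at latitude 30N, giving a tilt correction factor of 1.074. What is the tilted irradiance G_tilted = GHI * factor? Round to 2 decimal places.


Identify the given values:
  GHI = 539 W/m^2, tilt correction factor = 1.074
Apply the formula G_tilted = GHI * factor:
  G_tilted = 539 * 1.074
  G_tilted = 578.89 W/m^2

578.89


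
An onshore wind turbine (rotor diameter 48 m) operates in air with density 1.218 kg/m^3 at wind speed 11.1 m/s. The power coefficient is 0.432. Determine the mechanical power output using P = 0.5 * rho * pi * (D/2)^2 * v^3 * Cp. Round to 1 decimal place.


Step 1 -- Compute swept area:
  A = pi * (D/2)^2 = pi * (48/2)^2 = 1809.56 m^2
Step 2 -- Apply wind power equation:
  P = 0.5 * rho * A * v^3 * Cp
  v^3 = 11.1^3 = 1367.631
  P = 0.5 * 1.218 * 1809.56 * 1367.631 * 0.432
  P = 651092.0 W

651092.0


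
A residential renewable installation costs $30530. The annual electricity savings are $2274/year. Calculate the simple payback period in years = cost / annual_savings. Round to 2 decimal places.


Simple payback period = initial cost / annual savings
Payback = 30530 / 2274
Payback = 13.43 years

13.43


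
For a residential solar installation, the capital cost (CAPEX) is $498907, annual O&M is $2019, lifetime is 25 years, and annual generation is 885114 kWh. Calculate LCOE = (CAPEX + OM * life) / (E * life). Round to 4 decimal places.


Total cost = CAPEX + OM * lifetime = 498907 + 2019 * 25 = 498907 + 50475 = 549382
Total generation = annual * lifetime = 885114 * 25 = 22127850 kWh
LCOE = 549382 / 22127850
LCOE = 0.0248 $/kWh

0.0248


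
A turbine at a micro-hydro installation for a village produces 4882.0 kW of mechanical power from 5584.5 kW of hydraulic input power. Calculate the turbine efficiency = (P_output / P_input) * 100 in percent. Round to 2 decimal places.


Turbine efficiency = (output power / input power) * 100
eta = (4882.0 / 5584.5) * 100
eta = 87.42%

87.42


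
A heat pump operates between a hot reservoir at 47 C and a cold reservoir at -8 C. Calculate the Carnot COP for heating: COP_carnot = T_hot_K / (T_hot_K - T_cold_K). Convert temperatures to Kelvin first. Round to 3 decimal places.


Convert to Kelvin:
  T_hot = 47 + 273.15 = 320.15 K
  T_cold = -8 + 273.15 = 265.15 K
Apply Carnot COP formula:
  COP = T_hot_K / (T_hot_K - T_cold_K) = 320.15 / 55.0
  COP = 5.821

5.821


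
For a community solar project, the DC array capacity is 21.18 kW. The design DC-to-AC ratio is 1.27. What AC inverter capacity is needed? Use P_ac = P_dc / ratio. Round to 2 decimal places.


The inverter AC capacity is determined by the DC/AC ratio.
Given: P_dc = 21.18 kW, DC/AC ratio = 1.27
P_ac = P_dc / ratio = 21.18 / 1.27
P_ac = 16.68 kW

16.68


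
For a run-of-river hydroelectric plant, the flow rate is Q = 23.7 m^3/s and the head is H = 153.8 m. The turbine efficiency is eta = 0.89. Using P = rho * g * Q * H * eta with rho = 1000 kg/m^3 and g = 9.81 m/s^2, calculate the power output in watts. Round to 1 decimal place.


Apply the hydropower formula P = rho * g * Q * H * eta
rho * g = 1000 * 9.81 = 9810.0
P = 9810.0 * 23.7 * 153.8 * 0.89
P = 31824654.4 W

31824654.4


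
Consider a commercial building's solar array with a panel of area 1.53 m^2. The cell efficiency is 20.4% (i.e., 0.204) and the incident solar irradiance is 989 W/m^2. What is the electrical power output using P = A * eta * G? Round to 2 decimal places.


Use the solar power formula P = A * eta * G.
Given: A = 1.53 m^2, eta = 0.204, G = 989 W/m^2
P = 1.53 * 0.204 * 989
P = 308.69 W

308.69


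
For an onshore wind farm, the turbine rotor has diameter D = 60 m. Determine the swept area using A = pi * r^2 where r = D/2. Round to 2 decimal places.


Compute the rotor radius:
  r = D / 2 = 60 / 2 = 30.0 m
Calculate swept area:
  A = pi * r^2 = pi * 30.0^2
  A = 2827.43 m^2

2827.43


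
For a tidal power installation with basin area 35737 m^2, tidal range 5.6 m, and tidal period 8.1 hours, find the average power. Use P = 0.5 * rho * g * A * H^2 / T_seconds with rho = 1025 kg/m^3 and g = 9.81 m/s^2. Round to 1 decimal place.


Convert period to seconds: T = 8.1 * 3600 = 29160.0 s
H^2 = 5.6^2 = 31.36
P = 0.5 * rho * g * A * H^2 / T
P = 0.5 * 1025 * 9.81 * 35737 * 31.36 / 29160.0
P = 193227.8 W

193227.8


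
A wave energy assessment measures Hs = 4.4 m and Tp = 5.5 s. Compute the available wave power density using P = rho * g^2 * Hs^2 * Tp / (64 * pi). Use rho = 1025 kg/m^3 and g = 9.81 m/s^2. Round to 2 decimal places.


Apply wave power formula:
  g^2 = 9.81^2 = 96.2361
  Hs^2 = 4.4^2 = 19.36
  Numerator = rho * g^2 * Hs^2 * Tp = 1025 * 96.2361 * 19.36 * 5.5 = 10503400.43
  Denominator = 64 * pi = 201.0619
  P = 10503400.43 / 201.0619 = 52239.63 W/m

52239.63


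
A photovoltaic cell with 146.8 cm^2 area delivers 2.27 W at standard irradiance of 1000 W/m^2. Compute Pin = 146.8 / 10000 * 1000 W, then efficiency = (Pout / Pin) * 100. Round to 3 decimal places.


First compute the input power:
  Pin = area_cm2 / 10000 * G = 146.8 / 10000 * 1000 = 14.68 W
Then compute efficiency:
  Efficiency = (Pout / Pin) * 100 = (2.27 / 14.68) * 100
  Efficiency = 15.463%

15.463


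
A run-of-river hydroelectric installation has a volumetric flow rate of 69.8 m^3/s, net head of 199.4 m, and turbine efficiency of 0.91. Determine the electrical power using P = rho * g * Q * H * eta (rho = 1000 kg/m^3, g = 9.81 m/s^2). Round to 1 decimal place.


Apply the hydropower formula P = rho * g * Q * H * eta
rho * g = 1000 * 9.81 = 9810.0
P = 9810.0 * 69.8 * 199.4 * 0.91
P = 124248449.1 W

124248449.1


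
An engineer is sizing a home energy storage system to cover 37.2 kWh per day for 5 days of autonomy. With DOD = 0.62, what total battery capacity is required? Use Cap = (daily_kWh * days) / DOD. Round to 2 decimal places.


Total energy needed = daily * days = 37.2 * 5 = 186.0 kWh
Account for depth of discharge:
  Cap = total_energy / DOD = 186.0 / 0.62
  Cap = 300.00 kWh

300.00


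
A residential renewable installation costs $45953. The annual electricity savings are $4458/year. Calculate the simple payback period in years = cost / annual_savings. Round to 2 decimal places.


Simple payback period = initial cost / annual savings
Payback = 45953 / 4458
Payback = 10.31 years

10.31


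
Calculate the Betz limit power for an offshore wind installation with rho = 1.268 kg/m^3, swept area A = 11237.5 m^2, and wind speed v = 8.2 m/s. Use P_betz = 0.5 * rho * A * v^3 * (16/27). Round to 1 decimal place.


The Betz coefficient Cp_max = 16/27 = 0.5926
v^3 = 8.2^3 = 551.368
P_betz = 0.5 * rho * A * v^3 * Cp_max
P_betz = 0.5 * 1.268 * 11237.5 * 551.368 * 0.5926
P_betz = 2327859.4 W

2327859.4


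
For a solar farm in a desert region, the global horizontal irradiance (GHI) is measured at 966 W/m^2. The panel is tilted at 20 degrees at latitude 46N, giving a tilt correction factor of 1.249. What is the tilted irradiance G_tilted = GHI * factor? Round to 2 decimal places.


Identify the given values:
  GHI = 966 W/m^2, tilt correction factor = 1.249
Apply the formula G_tilted = GHI * factor:
  G_tilted = 966 * 1.249
  G_tilted = 1206.53 W/m^2

1206.53


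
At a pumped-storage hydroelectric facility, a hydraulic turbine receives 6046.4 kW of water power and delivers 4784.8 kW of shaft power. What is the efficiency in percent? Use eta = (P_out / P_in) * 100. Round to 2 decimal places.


Turbine efficiency = (output power / input power) * 100
eta = (4784.8 / 6046.4) * 100
eta = 79.13%

79.13


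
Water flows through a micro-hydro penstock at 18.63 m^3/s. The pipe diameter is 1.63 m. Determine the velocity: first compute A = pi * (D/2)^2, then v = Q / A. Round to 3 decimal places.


Compute pipe cross-sectional area:
  A = pi * (D/2)^2 = pi * (1.63/2)^2 = 2.0867 m^2
Calculate velocity:
  v = Q / A = 18.63 / 2.0867
  v = 8.928 m/s

8.928


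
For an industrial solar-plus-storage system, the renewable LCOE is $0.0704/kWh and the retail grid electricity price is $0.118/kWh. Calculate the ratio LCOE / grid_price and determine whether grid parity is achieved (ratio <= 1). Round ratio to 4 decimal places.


Compare LCOE to grid price:
  LCOE = $0.0704/kWh, Grid price = $0.118/kWh
  Ratio = LCOE / grid_price = 0.0704 / 0.118 = 0.5966
  Grid parity achieved (ratio <= 1)? yes

0.5966


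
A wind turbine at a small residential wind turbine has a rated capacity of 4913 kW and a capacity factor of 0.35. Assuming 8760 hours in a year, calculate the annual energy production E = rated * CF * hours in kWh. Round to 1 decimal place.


Annual energy = rated_kW * capacity_factor * hours_per_year
Given: P_rated = 4913 kW, CF = 0.35, hours = 8760
E = 4913 * 0.35 * 8760
E = 15063258.0 kWh

15063258.0


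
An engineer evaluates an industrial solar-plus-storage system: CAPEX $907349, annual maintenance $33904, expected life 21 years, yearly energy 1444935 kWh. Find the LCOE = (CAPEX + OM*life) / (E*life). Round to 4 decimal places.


Total cost = CAPEX + OM * lifetime = 907349 + 33904 * 21 = 907349 + 711984 = 1619333
Total generation = annual * lifetime = 1444935 * 21 = 30343635 kWh
LCOE = 1619333 / 30343635
LCOE = 0.0534 $/kWh

0.0534


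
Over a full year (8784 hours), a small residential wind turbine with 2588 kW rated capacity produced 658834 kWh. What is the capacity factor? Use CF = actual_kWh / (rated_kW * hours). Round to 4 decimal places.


Capacity factor = actual output / maximum possible output
Maximum possible = rated * hours = 2588 * 8784 = 22732992 kWh
CF = 658834 / 22732992
CF = 0.0290

0.0290


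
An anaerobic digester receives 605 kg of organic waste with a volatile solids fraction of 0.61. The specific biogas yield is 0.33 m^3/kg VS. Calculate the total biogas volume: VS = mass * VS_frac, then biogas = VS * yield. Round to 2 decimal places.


Compute volatile solids:
  VS = mass * VS_fraction = 605 * 0.61 = 369.05 kg
Calculate biogas volume:
  Biogas = VS * specific_yield = 369.05 * 0.33
  Biogas = 121.79 m^3

121.79


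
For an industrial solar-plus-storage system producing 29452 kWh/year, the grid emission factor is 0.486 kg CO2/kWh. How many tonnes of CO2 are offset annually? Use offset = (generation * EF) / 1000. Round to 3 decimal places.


CO2 offset in kg = generation * emission_factor
CO2 offset = 29452 * 0.486 = 14313.67 kg
Convert to tonnes:
  CO2 offset = 14313.67 / 1000 = 14.314 tonnes

14.314


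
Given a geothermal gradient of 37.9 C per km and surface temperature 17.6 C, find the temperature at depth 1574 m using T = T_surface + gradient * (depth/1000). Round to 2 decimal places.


Convert depth to km: 1574 / 1000 = 1.574 km
Temperature increase = gradient * depth_km = 37.9 * 1.574 = 59.65 C
Temperature at depth = T_surface + delta_T = 17.6 + 59.65
T = 77.25 C

77.25


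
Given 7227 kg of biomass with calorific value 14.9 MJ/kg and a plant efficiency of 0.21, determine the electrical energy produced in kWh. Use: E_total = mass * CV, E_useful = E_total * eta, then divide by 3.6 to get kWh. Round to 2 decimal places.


Total energy = mass * CV = 7227 * 14.9 = 107682.3 MJ
Useful energy = total * eta = 107682.3 * 0.21 = 22613.28 MJ
Convert to kWh: 22613.28 / 3.6
Useful energy = 6281.47 kWh

6281.47


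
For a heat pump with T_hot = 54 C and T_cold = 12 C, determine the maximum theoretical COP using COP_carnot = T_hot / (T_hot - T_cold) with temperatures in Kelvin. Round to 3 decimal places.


Convert to Kelvin:
  T_hot = 54 + 273.15 = 327.15 K
  T_cold = 12 + 273.15 = 285.15 K
Apply Carnot COP formula:
  COP = T_hot_K / (T_hot_K - T_cold_K) = 327.15 / 42.0
  COP = 7.789

7.789


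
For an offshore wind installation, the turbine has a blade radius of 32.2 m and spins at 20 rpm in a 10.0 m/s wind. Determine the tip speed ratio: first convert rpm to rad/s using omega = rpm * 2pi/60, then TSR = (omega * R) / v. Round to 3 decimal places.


Convert rotational speed to rad/s:
  omega = 20 * 2 * pi / 60 = 2.0944 rad/s
Compute tip speed:
  v_tip = omega * R = 2.0944 * 32.2 = 67.44 m/s
Tip speed ratio:
  TSR = v_tip / v_wind = 67.44 / 10.0 = 6.744

6.744


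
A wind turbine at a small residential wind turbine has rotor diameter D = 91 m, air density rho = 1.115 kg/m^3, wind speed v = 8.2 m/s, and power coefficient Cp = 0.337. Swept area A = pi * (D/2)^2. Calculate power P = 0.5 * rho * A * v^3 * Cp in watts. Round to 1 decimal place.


Step 1 -- Compute swept area:
  A = pi * (D/2)^2 = pi * (91/2)^2 = 6503.88 m^2
Step 2 -- Apply wind power equation:
  P = 0.5 * rho * A * v^3 * Cp
  v^3 = 8.2^3 = 551.368
  P = 0.5 * 1.115 * 6503.88 * 551.368 * 0.337
  P = 673734.8 W

673734.8


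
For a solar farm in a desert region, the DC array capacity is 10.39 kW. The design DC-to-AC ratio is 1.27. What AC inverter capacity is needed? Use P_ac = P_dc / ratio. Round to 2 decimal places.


The inverter AC capacity is determined by the DC/AC ratio.
Given: P_dc = 10.39 kW, DC/AC ratio = 1.27
P_ac = P_dc / ratio = 10.39 / 1.27
P_ac = 8.18 kW

8.18


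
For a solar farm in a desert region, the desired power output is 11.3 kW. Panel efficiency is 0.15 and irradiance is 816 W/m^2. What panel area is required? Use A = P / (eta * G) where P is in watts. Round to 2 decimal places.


Convert target power to watts: P = 11.3 * 1000 = 11300.0 W
Compute denominator: eta * G = 0.15 * 816 = 122.4
Required area A = P / (eta * G) = 11300.0 / 122.4
A = 92.32 m^2

92.32


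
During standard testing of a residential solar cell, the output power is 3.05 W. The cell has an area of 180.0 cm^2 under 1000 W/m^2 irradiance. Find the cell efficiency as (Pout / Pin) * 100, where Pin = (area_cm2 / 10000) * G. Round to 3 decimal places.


First compute the input power:
  Pin = area_cm2 / 10000 * G = 180.0 / 10000 * 1000 = 18.0 W
Then compute efficiency:
  Efficiency = (Pout / Pin) * 100 = (3.05 / 18.0) * 100
  Efficiency = 16.944%

16.944


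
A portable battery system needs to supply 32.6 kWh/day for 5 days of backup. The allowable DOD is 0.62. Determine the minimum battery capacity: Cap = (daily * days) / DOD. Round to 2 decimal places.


Total energy needed = daily * days = 32.6 * 5 = 163.0 kWh
Account for depth of discharge:
  Cap = total_energy / DOD = 163.0 / 0.62
  Cap = 262.90 kWh

262.90


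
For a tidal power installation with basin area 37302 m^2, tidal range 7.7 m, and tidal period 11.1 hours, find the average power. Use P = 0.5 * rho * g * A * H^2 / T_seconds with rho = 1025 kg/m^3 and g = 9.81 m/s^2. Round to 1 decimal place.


Convert period to seconds: T = 11.1 * 3600 = 39960.0 s
H^2 = 7.7^2 = 59.29
P = 0.5 * rho * g * A * H^2 / T
P = 0.5 * 1025 * 9.81 * 37302 * 59.29 / 39960.0
P = 278260.1 W

278260.1


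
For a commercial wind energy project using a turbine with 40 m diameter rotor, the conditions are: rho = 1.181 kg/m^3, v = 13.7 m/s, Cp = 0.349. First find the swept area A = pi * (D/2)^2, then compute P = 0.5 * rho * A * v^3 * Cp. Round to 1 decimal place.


Step 1 -- Compute swept area:
  A = pi * (D/2)^2 = pi * (40/2)^2 = 1256.64 m^2
Step 2 -- Apply wind power equation:
  P = 0.5 * rho * A * v^3 * Cp
  v^3 = 13.7^3 = 2571.353
  P = 0.5 * 1.181 * 1256.64 * 2571.353 * 0.349
  P = 665912.1 W

665912.1


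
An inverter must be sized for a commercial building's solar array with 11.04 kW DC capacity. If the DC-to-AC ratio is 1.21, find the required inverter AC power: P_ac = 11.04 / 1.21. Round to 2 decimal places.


The inverter AC capacity is determined by the DC/AC ratio.
Given: P_dc = 11.04 kW, DC/AC ratio = 1.21
P_ac = P_dc / ratio = 11.04 / 1.21
P_ac = 9.12 kW

9.12


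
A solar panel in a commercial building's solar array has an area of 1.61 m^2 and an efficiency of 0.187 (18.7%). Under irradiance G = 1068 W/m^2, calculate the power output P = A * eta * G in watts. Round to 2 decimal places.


Use the solar power formula P = A * eta * G.
Given: A = 1.61 m^2, eta = 0.187, G = 1068 W/m^2
P = 1.61 * 0.187 * 1068
P = 321.54 W

321.54


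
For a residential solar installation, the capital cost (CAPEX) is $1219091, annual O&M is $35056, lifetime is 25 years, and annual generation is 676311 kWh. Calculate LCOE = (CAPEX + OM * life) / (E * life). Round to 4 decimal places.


Total cost = CAPEX + OM * lifetime = 1219091 + 35056 * 25 = 1219091 + 876400 = 2095491
Total generation = annual * lifetime = 676311 * 25 = 16907775 kWh
LCOE = 2095491 / 16907775
LCOE = 0.1239 $/kWh

0.1239


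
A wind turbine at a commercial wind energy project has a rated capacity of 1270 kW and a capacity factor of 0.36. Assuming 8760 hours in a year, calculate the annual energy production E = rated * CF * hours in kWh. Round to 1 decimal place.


Annual energy = rated_kW * capacity_factor * hours_per_year
Given: P_rated = 1270 kW, CF = 0.36, hours = 8760
E = 1270 * 0.36 * 8760
E = 4005072.0 kWh

4005072.0


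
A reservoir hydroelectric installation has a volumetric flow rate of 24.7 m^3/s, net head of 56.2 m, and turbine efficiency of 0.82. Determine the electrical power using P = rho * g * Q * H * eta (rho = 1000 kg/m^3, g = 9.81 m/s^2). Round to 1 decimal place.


Apply the hydropower formula P = rho * g * Q * H * eta
rho * g = 1000 * 9.81 = 9810.0
P = 9810.0 * 24.7 * 56.2 * 0.82
P = 11166475.8 W

11166475.8


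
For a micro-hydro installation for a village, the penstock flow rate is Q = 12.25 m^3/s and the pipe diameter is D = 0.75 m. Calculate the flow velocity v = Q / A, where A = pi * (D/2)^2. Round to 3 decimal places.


Compute pipe cross-sectional area:
  A = pi * (D/2)^2 = pi * (0.75/2)^2 = 0.4418 m^2
Calculate velocity:
  v = Q / A = 12.25 / 0.4418
  v = 27.728 m/s

27.728


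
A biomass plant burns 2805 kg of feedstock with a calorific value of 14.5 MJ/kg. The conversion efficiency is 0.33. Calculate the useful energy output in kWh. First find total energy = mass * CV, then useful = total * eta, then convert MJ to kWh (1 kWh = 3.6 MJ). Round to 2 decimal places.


Total energy = mass * CV = 2805 * 14.5 = 40672.5 MJ
Useful energy = total * eta = 40672.5 * 0.33 = 13421.93 MJ
Convert to kWh: 13421.93 / 3.6
Useful energy = 3728.31 kWh

3728.31


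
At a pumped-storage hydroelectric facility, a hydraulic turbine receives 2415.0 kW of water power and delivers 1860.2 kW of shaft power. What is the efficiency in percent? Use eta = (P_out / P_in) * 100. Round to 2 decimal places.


Turbine efficiency = (output power / input power) * 100
eta = (1860.2 / 2415.0) * 100
eta = 77.03%

77.03


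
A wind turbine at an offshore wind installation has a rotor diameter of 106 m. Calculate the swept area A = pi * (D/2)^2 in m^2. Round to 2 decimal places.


Compute the rotor radius:
  r = D / 2 = 106 / 2 = 53.0 m
Calculate swept area:
  A = pi * r^2 = pi * 53.0^2
  A = 8824.73 m^2

8824.73


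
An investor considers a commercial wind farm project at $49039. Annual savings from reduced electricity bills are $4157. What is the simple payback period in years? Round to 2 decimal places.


Simple payback period = initial cost / annual savings
Payback = 49039 / 4157
Payback = 11.80 years

11.80


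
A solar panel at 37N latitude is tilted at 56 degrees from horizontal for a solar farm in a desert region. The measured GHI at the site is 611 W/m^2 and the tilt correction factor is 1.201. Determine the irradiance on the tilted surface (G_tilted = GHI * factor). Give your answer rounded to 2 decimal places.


Identify the given values:
  GHI = 611 W/m^2, tilt correction factor = 1.201
Apply the formula G_tilted = GHI * factor:
  G_tilted = 611 * 1.201
  G_tilted = 733.81 W/m^2

733.81


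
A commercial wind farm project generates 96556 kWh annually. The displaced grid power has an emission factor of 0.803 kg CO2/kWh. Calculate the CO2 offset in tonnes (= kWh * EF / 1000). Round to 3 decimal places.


CO2 offset in kg = generation * emission_factor
CO2 offset = 96556 * 0.803 = 77534.47 kg
Convert to tonnes:
  CO2 offset = 77534.47 / 1000 = 77.534 tonnes

77.534


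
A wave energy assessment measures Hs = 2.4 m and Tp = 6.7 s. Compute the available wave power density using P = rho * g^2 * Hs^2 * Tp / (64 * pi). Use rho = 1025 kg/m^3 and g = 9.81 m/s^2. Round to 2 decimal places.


Apply wave power formula:
  g^2 = 9.81^2 = 96.2361
  Hs^2 = 2.4^2 = 5.76
  Numerator = rho * g^2 * Hs^2 * Tp = 1025 * 96.2361 * 5.76 * 6.7 = 3806792.16
  Denominator = 64 * pi = 201.0619
  P = 3806792.16 / 201.0619 = 18933.43 W/m

18933.43


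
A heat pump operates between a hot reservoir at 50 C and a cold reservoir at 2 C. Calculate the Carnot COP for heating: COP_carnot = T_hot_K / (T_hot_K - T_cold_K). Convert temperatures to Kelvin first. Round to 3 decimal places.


Convert to Kelvin:
  T_hot = 50 + 273.15 = 323.15 K
  T_cold = 2 + 273.15 = 275.15 K
Apply Carnot COP formula:
  COP = T_hot_K / (T_hot_K - T_cold_K) = 323.15 / 48.0
  COP = 6.732

6.732


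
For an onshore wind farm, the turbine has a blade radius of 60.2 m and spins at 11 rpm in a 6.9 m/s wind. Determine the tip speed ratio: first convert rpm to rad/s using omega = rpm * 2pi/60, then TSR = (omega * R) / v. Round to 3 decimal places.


Convert rotational speed to rad/s:
  omega = 11 * 2 * pi / 60 = 1.1519 rad/s
Compute tip speed:
  v_tip = omega * R = 1.1519 * 60.2 = 69.345 m/s
Tip speed ratio:
  TSR = v_tip / v_wind = 69.345 / 6.9 = 10.050

10.050


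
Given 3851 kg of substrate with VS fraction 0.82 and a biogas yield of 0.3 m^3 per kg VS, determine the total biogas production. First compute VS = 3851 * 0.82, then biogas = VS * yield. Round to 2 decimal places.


Compute volatile solids:
  VS = mass * VS_fraction = 3851 * 0.82 = 3157.82 kg
Calculate biogas volume:
  Biogas = VS * specific_yield = 3157.82 * 0.3
  Biogas = 947.35 m^3

947.35


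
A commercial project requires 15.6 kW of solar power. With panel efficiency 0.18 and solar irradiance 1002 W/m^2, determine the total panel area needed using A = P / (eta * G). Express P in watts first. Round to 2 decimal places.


Convert target power to watts: P = 15.6 * 1000 = 15600.0 W
Compute denominator: eta * G = 0.18 * 1002 = 180.36
Required area A = P / (eta * G) = 15600.0 / 180.36
A = 86.49 m^2

86.49


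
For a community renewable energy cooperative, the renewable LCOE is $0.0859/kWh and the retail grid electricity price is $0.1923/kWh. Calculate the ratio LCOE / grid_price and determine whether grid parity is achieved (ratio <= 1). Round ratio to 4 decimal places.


Compare LCOE to grid price:
  LCOE = $0.0859/kWh, Grid price = $0.1923/kWh
  Ratio = LCOE / grid_price = 0.0859 / 0.1923 = 0.4467
  Grid parity achieved (ratio <= 1)? yes

0.4467


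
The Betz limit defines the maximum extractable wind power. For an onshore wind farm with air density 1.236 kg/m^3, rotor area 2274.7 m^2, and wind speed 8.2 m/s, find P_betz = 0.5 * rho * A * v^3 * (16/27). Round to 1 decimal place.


The Betz coefficient Cp_max = 16/27 = 0.5926
v^3 = 8.2^3 = 551.368
P_betz = 0.5 * rho * A * v^3 * Cp_max
P_betz = 0.5 * 1.236 * 2274.7 * 551.368 * 0.5926
P_betz = 459314.7 W

459314.7


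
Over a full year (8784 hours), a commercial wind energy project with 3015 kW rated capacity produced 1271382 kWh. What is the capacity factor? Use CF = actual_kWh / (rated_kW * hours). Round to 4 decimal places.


Capacity factor = actual output / maximum possible output
Maximum possible = rated * hours = 3015 * 8784 = 26483760 kWh
CF = 1271382 / 26483760
CF = 0.0480

0.0480


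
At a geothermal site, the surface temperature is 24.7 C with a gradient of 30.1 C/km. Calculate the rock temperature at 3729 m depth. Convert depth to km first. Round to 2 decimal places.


Convert depth to km: 3729 / 1000 = 3.729 km
Temperature increase = gradient * depth_km = 30.1 * 3.729 = 112.24 C
Temperature at depth = T_surface + delta_T = 24.7 + 112.24
T = 136.94 C

136.94


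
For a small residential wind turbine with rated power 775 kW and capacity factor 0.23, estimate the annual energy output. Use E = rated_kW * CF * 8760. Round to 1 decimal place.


Annual energy = rated_kW * capacity_factor * hours_per_year
Given: P_rated = 775 kW, CF = 0.23, hours = 8760
E = 775 * 0.23 * 8760
E = 1561470.0 kWh

1561470.0


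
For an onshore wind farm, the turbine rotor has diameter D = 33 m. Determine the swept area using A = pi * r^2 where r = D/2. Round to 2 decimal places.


Compute the rotor radius:
  r = D / 2 = 33 / 2 = 16.5 m
Calculate swept area:
  A = pi * r^2 = pi * 16.5^2
  A = 855.30 m^2

855.30


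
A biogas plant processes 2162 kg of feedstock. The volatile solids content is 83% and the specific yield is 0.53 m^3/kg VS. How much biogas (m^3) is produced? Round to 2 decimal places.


Compute volatile solids:
  VS = mass * VS_fraction = 2162 * 0.83 = 1794.46 kg
Calculate biogas volume:
  Biogas = VS * specific_yield = 1794.46 * 0.53
  Biogas = 951.06 m^3

951.06


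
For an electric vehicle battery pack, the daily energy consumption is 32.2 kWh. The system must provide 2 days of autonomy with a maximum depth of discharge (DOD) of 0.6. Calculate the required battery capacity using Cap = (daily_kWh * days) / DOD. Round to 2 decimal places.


Total energy needed = daily * days = 32.2 * 2 = 64.4 kWh
Account for depth of discharge:
  Cap = total_energy / DOD = 64.4 / 0.6
  Cap = 107.33 kWh

107.33


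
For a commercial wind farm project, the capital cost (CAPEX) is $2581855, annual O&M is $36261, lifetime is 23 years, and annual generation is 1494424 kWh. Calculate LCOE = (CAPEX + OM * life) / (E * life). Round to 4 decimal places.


Total cost = CAPEX + OM * lifetime = 2581855 + 36261 * 23 = 2581855 + 834003 = 3415858
Total generation = annual * lifetime = 1494424 * 23 = 34371752 kWh
LCOE = 3415858 / 34371752
LCOE = 0.0994 $/kWh

0.0994


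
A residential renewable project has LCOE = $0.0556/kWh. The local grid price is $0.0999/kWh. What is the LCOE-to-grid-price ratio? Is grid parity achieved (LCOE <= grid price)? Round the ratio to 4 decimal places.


Compare LCOE to grid price:
  LCOE = $0.0556/kWh, Grid price = $0.0999/kWh
  Ratio = LCOE / grid_price = 0.0556 / 0.0999 = 0.5566
  Grid parity achieved (ratio <= 1)? yes

0.5566


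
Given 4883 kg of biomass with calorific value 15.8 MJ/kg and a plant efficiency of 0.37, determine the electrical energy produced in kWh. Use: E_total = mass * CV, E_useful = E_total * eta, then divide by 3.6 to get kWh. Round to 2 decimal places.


Total energy = mass * CV = 4883 * 15.8 = 77151.4 MJ
Useful energy = total * eta = 77151.4 * 0.37 = 28546.02 MJ
Convert to kWh: 28546.02 / 3.6
Useful energy = 7929.45 kWh

7929.45


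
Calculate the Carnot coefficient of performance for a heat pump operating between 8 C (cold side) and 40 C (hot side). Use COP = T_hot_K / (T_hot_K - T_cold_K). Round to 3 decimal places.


Convert to Kelvin:
  T_hot = 40 + 273.15 = 313.15 K
  T_cold = 8 + 273.15 = 281.15 K
Apply Carnot COP formula:
  COP = T_hot_K / (T_hot_K - T_cold_K) = 313.15 / 32.0
  COP = 9.786

9.786


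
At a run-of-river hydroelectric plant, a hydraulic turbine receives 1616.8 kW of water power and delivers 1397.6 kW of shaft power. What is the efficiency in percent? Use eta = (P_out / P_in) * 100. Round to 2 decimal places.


Turbine efficiency = (output power / input power) * 100
eta = (1397.6 / 1616.8) * 100
eta = 86.44%

86.44


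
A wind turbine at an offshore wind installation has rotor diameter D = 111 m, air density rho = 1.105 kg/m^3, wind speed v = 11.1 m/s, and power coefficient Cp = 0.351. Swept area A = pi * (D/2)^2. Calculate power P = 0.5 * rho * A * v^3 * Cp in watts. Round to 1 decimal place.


Step 1 -- Compute swept area:
  A = pi * (D/2)^2 = pi * (111/2)^2 = 9676.89 m^2
Step 2 -- Apply wind power equation:
  P = 0.5 * rho * A * v^3 * Cp
  v^3 = 11.1^3 = 1367.631
  P = 0.5 * 1.105 * 9676.89 * 1367.631 * 0.351
  P = 2566517.2 W

2566517.2


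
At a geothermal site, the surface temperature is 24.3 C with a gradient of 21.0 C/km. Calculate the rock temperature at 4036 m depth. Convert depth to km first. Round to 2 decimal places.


Convert depth to km: 4036 / 1000 = 4.036 km
Temperature increase = gradient * depth_km = 21.0 * 4.036 = 84.76 C
Temperature at depth = T_surface + delta_T = 24.3 + 84.76
T = 109.06 C

109.06


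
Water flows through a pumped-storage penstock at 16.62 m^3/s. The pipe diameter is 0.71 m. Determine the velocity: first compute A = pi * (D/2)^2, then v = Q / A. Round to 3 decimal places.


Compute pipe cross-sectional area:
  A = pi * (D/2)^2 = pi * (0.71/2)^2 = 0.3959 m^2
Calculate velocity:
  v = Q / A = 16.62 / 0.3959
  v = 41.978 m/s

41.978


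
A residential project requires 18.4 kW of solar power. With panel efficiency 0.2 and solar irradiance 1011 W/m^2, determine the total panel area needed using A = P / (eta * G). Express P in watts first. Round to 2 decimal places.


Convert target power to watts: P = 18.4 * 1000 = 18400.0 W
Compute denominator: eta * G = 0.2 * 1011 = 202.2
Required area A = P / (eta * G) = 18400.0 / 202.2
A = 91.00 m^2

91.00


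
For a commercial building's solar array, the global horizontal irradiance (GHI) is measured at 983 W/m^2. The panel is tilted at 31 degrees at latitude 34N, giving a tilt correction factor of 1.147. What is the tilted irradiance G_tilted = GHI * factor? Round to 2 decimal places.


Identify the given values:
  GHI = 983 W/m^2, tilt correction factor = 1.147
Apply the formula G_tilted = GHI * factor:
  G_tilted = 983 * 1.147
  G_tilted = 1127.50 W/m^2

1127.50


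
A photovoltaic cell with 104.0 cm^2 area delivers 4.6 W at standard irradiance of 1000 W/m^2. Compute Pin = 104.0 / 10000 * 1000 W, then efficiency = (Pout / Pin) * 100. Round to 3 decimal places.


First compute the input power:
  Pin = area_cm2 / 10000 * G = 104.0 / 10000 * 1000 = 10.4 W
Then compute efficiency:
  Efficiency = (Pout / Pin) * 100 = (4.6 / 10.4) * 100
  Efficiency = 44.231%

44.231


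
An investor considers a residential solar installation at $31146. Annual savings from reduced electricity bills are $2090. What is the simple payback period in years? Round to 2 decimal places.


Simple payback period = initial cost / annual savings
Payback = 31146 / 2090
Payback = 14.90 years

14.90


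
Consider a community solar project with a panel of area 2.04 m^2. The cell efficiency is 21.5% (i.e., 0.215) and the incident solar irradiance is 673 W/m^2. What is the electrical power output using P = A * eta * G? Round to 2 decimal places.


Use the solar power formula P = A * eta * G.
Given: A = 2.04 m^2, eta = 0.215, G = 673 W/m^2
P = 2.04 * 0.215 * 673
P = 295.18 W

295.18


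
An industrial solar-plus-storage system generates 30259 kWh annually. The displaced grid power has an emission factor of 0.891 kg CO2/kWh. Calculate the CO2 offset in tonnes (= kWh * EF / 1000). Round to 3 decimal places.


CO2 offset in kg = generation * emission_factor
CO2 offset = 30259 * 0.891 = 26960.77 kg
Convert to tonnes:
  CO2 offset = 26960.77 / 1000 = 26.961 tonnes

26.961


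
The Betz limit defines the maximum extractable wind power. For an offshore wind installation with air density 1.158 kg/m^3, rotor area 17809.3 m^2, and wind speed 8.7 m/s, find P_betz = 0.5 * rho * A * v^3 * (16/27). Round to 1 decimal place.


The Betz coefficient Cp_max = 16/27 = 0.5926
v^3 = 8.7^3 = 658.503
P_betz = 0.5 * rho * A * v^3 * Cp_max
P_betz = 0.5 * 1.158 * 17809.3 * 658.503 * 0.5926
P_betz = 4023827.8 W

4023827.8
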